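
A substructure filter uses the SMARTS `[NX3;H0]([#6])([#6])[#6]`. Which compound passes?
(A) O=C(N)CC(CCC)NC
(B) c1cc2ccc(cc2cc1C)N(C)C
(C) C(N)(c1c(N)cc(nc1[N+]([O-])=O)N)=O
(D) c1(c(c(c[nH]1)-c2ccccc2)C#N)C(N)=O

B

[NX3;H0]([#6])([#6])[#6] describes a trivalent nitrogen with no H, bonded to three carbons (a tertiary amine).
(A) has an N-methylamino group (-NHCH3) but the nitrogen still has one H (H1), not H0.
(B) contains a dimethylamino group (-N(CH3)2), which satisfies every atom and bond constraint.
(C) has a primary amino group (-NH2) but the nitrogen has H2, not H0 with three carbons.
(D) has a primary amide (-C(=O)NH2) but the amide nitrogen has H2 and only one carbon neighbour.
So the answer is (B).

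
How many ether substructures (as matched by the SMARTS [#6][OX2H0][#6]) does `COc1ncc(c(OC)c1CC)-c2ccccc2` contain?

2

[#6][OX2H0][#6] is the SMARTS for an ether: an aliphatic oxygen bridging two carbons with no H on the oxygen.
The molecule carries 2 separate instances of a methoxy ether (-OCH3) meeting every constraint; each maps to a distinct set of atoms, giving 2 matches.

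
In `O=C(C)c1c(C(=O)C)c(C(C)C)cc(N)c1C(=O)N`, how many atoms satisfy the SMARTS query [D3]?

Check the 19 heavy atoms by environment: 5× c (aromatic, D3) → match; 1× c (aromatic, D2) → no; 4× C (D3) → match; 3× O (D1) → no; 4× C (D1) → no; 2× N (D1) → no.
Summing the matching environments: 5 + 4 = 9 matching atoms.

9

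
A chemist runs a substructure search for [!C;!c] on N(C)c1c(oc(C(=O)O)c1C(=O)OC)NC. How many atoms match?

The query [!C;!c] means: neither aliphatic nor aromatic carbon — same as [!#6].
Check the 16 heavy atoms by environment: 1× o (aromatic) → match; 4× c (aromatic) → no; 5× C → no; 4× O → match; 2× N → match.
Summing the matching environments: 1 + 4 + 2 = 7 matching atoms.

7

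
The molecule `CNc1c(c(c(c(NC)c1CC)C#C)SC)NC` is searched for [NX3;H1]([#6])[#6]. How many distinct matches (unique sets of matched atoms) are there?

[NX3;H1]([#6])[#6] is the SMARTS for a secondary amine: a trivalent nitrogen with one H, bonded to two carbons.
The molecule carries 3 separate instances of an N-methylamino group (-NHCH3) meeting every constraint; each maps to a distinct set of atoms, giving 3 matches.

3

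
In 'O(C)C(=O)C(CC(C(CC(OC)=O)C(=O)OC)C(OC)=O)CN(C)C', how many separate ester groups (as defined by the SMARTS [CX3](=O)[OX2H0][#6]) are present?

4

[CX3](=O)[OX2H0][#6] is the SMARTS for an ester: a carbonyl carbon bonded to an oxygen that is itself bonded to carbon (no H on that O).
The molecule carries 4 separate instances of a methyl-ester group (-C(=O)OCH3) meeting every constraint; each maps to a distinct set of atoms, giving 4 matches.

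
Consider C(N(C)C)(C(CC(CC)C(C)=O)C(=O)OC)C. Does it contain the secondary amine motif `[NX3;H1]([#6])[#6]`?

The pattern [NX3;H1]([#6])[#6] describes a trivalent nitrogen with one H, bonded to two carbons — a secondary amine.
The closest candidate here is a dimethylamino group (-N(CH3)2), but the nitrogen has H0, not H1. No other fragment satisfies the full query, so there is no match.

No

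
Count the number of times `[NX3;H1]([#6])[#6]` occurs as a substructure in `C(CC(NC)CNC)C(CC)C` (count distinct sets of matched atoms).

[NX3;H1]([#6])[#6] is the SMARTS for a secondary amine: a trivalent nitrogen with one H, bonded to two carbons.
The molecule carries 2 separate instances of an N-methylamino group (-NHCH3) meeting every constraint; each maps to a distinct set of atoms, giving 2 matches.

2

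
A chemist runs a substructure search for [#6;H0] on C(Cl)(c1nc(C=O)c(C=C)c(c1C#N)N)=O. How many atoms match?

7

The query [#6;H0] means: any carbon with no attached hydrogen.
Check the 16 heavy atoms by environment: 1× n (aromatic, H0) → no; 5× c (aromatic, H0) → match; 2× C (H0) → match; 1× N (H0) → no; 2× C (H1) → no; 1× C (H2) → no; 2× O (H0) → no; 1× Cl (H0) → no; 1× N (H2) → no.
Summing the matching environments: 5 + 2 = 7 matching atoms.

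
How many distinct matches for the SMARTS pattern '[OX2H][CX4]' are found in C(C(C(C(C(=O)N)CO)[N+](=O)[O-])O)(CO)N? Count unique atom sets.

[OX2H][CX4] is the SMARTS for an aliphatic alcohol: a hydroxyl oxygen bound to an sp3 (X4) carbon.
The molecule carries 3 separate instances of a hydroxyl group (-OH) meeting every constraint; each maps to a distinct set of atoms, giving 3 matches.

3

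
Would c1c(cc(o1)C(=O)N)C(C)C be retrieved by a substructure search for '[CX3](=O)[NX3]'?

Yes

The pattern [CX3](=O)[NX3] describes a carbonyl carbon bonded to a trivalent nitrogen — an amide.
The molecule carries a primary amide (-C(=O)NH2), whose atoms satisfy every constraint of the query, so the pattern matches.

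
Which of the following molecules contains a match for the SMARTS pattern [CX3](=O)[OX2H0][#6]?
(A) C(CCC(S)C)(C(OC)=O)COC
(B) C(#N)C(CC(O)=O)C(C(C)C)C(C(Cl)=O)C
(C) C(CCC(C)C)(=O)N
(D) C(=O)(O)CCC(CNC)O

[CX3](=O)[OX2H0][#6] describes a carbonyl carbon bonded to an oxygen that is itself bonded to carbon (no H on that O) (an ester).
(A) contains a methyl-ester group (-C(=O)OCH3), which satisfies every atom and bond constraint.
(B) has a carboxylic acid group (-C(=O)OH) but the singly-bonded O carries H (OX2H1, not H0).
(C) has a primary amide (-C(=O)NH2) but the carbonyl is bonded to N, not to an O-C linkage.
(D) has a carboxylic acid group (-C(=O)OH) but the singly-bonded O carries H (OX2H1, not H0).
So the answer is (A).

A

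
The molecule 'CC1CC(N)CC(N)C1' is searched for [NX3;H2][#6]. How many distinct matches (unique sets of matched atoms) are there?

[NX3;H2][#6] is the SMARTS for a primary amine: a trivalent nitrogen with two H attached to carbon.
The molecule carries 2 separate instances of a primary amino group (-NH2) meeting every constraint; each maps to a distinct set of atoms, giving 2 matches.

2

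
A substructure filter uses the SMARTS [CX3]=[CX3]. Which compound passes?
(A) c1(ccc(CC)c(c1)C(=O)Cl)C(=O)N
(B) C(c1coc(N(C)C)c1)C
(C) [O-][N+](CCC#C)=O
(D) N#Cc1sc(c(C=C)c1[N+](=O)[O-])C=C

D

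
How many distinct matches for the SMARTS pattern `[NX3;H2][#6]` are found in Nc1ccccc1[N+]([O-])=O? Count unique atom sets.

1

[NX3;H2][#6] is the SMARTS for a primary amine: a trivalent nitrogen with two H attached to carbon.
Exactly one fragment in the molecule meets all constraints, giving 1 match.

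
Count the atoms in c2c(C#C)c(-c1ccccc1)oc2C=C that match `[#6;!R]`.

The query [#6;!R] means: carbon not in any ring.
Check the 15 heavy atoms by environment: 1× o (aromatic, in 5-ring) → no; 4× c (aromatic, in 5-ring) → no; 4× C (acyclic) → match; 6× c (aromatic, in 6-ring) → no.
That gives 4 matching atoms.

4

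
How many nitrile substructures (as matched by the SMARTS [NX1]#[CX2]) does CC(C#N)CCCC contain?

[NX1]#[CX2] is the SMARTS for a nitrile: a nitrogen triple-bonded to a two-connected carbon.
Exactly one fragment in the molecule meets all constraints, giving 1 match.

1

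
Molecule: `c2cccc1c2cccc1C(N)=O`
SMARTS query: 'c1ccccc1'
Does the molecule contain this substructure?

The pattern c1ccccc1 describes six aromatic carbons in a ring — a benzene ring.
The required atom environment is present in the molecule, so the pattern matches.

Yes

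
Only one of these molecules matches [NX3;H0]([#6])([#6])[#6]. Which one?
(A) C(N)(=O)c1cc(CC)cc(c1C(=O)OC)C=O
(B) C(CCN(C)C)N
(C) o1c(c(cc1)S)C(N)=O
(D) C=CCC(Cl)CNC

[NX3;H0]([#6])([#6])[#6] describes a trivalent nitrogen with no H, bonded to three carbons (a tertiary amine).
(A) has a primary amide (-C(=O)NH2) but the amide nitrogen has H2 and only one carbon neighbour.
(B) contains a dimethylamino group (-N(CH3)2), which satisfies every atom and bond constraint.
(C) has a primary amide (-C(=O)NH2) but the amide nitrogen has H2 and only one carbon neighbour.
(D) has an N-methylamino group (-NHCH3) but the nitrogen still has one H (H1), not H0.
So the answer is (B).

B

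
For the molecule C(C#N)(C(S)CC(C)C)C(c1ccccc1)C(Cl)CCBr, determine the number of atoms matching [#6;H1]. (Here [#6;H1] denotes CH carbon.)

The query [#6;H1] means: any carbon bearing exactly one hydrogen.
Check the 21 heavy atoms by environment: 3× C (H2) → no; 5× C (H1) → match; 2× C (H3) → no; 1× S (H1) → no; 1× Cl (H0) → no; 1× Br (H0) → no; 1× c (aromatic, H0) → no; 5× c (aromatic, H1) → match; 1× C (H0) → no; 1× N (H0) → no.
Summing the matching environments: 5 + 5 = 10 matching atoms.

10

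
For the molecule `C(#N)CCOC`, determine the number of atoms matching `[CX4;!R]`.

3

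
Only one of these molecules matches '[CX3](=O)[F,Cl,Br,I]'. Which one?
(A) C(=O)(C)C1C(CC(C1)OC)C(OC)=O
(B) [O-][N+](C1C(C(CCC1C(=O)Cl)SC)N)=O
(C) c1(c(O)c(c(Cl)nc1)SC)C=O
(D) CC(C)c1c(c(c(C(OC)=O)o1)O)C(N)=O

B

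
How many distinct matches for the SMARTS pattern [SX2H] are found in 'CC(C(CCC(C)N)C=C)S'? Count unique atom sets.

[SX2H] is the SMARTS for a thiol: an aliphatic sulfur with two connections, one being H.
Exactly one fragment in the molecule meets all constraints, giving 1 match.

1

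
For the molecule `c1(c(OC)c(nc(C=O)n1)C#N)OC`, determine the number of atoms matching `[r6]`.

The query [r6] means: r6 matches atoms in a six-membered ring.
Check the 14 heavy atoms by environment: 2× n (aromatic, in 6-ring) → match; 4× c (aromatic, in 6-ring) → match; 3× O (acyclic) → no; 4× C (acyclic) → no; 1× N (acyclic) → no.
Summing the matching environments: 2 + 4 = 6 matching atoms.

6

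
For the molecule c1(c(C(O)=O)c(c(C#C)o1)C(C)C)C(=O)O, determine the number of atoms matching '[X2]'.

5

The query [X2] means: any atom with exactly two total connections (bonds + H).
Check the 16 heavy atoms by environment: 1× o (aromatic, X2) → match; 4× c (aromatic, X3) → no; 2× C (X3) → no; 2× O (X1) → no; 2× O (X2) → match; 2× C (X2) → match; 3× C (X4) → no.
Summing the matching environments: 1 + 2 + 2 = 5 matching atoms.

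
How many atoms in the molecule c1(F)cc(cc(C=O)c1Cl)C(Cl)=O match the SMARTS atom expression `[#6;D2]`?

3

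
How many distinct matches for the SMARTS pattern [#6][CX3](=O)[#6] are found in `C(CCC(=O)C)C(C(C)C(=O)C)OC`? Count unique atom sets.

2

[#6][CX3](=O)[#6] is the SMARTS for a ketone: a carbonyl carbon (no H) flanked by two carbons.
The molecule carries 2 separate instances of an acetyl/ketone group (-C(=O)CH3) meeting every constraint; each maps to a distinct set of atoms, giving 2 matches.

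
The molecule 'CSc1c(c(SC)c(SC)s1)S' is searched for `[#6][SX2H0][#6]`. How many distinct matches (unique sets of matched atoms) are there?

3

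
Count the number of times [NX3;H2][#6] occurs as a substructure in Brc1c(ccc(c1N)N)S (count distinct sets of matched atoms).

[NX3;H2][#6] is the SMARTS for a primary amine: a trivalent nitrogen with two H attached to carbon.
The molecule carries 2 separate instances of a primary amino group (-NH2) meeting every constraint; each maps to a distinct set of atoms, giving 2 matches.

2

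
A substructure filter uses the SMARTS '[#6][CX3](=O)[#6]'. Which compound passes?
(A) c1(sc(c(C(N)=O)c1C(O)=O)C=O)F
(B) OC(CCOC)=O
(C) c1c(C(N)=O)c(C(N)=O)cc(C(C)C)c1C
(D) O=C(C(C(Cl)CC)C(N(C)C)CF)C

[#6][CX3](=O)[#6] describes a carbonyl carbon (no H) flanked by two carbons (a ketone).
(A) has a primary amide (-C(=O)NH2) but one neighbour of the carbonyl carbon is N, not C.
(B) has a carboxylic acid group (-C(=O)OH) but one neighbour of the carbonyl carbon is O, not C.
(C) has a primary amide (-C(=O)NH2) but one neighbour of the carbonyl carbon is N, not C.
(D) contains an acetyl/ketone group (-C(=O)CH3), which satisfies every atom and bond constraint.
So the answer is (D).

D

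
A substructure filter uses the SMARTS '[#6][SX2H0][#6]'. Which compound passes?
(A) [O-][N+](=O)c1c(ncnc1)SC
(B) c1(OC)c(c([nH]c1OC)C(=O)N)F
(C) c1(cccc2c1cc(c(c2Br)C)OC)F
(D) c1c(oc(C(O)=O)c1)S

[#6][SX2H0][#6] describes an aliphatic sulfur bridging two carbons with no H on the sulfur (a thioether).
(A) contains a methylthio ether (-SCH3), which satisfies every atom and bond constraint.
(B) has a methoxy ether (-OCH3) but the bridging atom is O, not S.
(C) has a methoxy ether (-OCH3) but the bridging atom is O, not S.
(D) has a thiol (-SH) but the sulfur has H1, not H0 bridging two carbons.
So the answer is (A).

A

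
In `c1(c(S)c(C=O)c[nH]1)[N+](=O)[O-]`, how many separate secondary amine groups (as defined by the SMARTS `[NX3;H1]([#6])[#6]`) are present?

0

[NX3;H1]([#6])[#6] is the SMARTS for a secondary amine: a trivalent nitrogen with one H, bonded to two carbons.
No fragment in the molecule satisfies every constraint, giving 0 matches.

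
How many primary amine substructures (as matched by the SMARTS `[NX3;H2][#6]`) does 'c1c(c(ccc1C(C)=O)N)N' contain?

[NX3;H2][#6] is the SMARTS for a primary amine: a trivalent nitrogen with two H attached to carbon.
The molecule carries 2 separate instances of a primary amino group (-NH2) meeting every constraint; each maps to a distinct set of atoms, giving 2 matches.

2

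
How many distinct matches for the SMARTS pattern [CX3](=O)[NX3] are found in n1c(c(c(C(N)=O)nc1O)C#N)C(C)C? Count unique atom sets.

[CX3](=O)[NX3] is the SMARTS for an amide: a carbonyl carbon bonded to a trivalent nitrogen.
Exactly one fragment in the molecule meets all constraints, giving 1 match.

1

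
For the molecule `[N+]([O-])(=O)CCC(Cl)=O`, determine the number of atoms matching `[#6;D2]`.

Check the 8 heavy atoms by environment: 2× C (D2) → match; 1× C (D3) → no; 2× O (D1) → no; 1× Cl (D1) → no; 1× N (charge +1, D3) → no; 1× O (charge -1, D1) → no.
That gives 2 matching atoms.

2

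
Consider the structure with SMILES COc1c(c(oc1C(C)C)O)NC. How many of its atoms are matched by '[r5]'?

5

Check the 13 heavy atoms by environment: 1× o (aromatic, in 5-ring) → match; 4× c (aromatic, in 5-ring) → match; 2× O (acyclic) → no; 5× C (acyclic) → no; 1× N (acyclic) → no.
Summing the matching environments: 1 + 4 = 5 matching atoms.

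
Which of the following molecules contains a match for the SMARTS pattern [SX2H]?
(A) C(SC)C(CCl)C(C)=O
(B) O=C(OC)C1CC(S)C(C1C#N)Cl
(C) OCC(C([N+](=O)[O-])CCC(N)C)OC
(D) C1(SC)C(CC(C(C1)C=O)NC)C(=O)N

[SX2H] describes an aliphatic sulfur with two connections, one being H (a thiol).
(A) has a methylthio ether (-SCH3) but the sulfur has H0 (bonded to two carbons), not H1.
(B) contains a thiol (-SH), which satisfies every atom and bond constraint.
(C) has a hydroxyl group (-OH) but it is an -OH, not an -SH.
(D) has a methylthio ether (-SCH3) but the sulfur has H0 (bonded to two carbons), not H1.
So the answer is (B).

B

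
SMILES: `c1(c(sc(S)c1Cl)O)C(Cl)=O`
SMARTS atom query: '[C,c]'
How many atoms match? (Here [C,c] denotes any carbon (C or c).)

5

The query [C,c] means: comma = OR; matches aliphatic or aromatic carbon — same as #6.
Check the 11 heavy atoms by environment: 1× s (aromatic) → no; 4× c (aromatic) → match; 1× S → no; 2× Cl → no; 1× C → match; 2× O → no.
Summing the matching environments: 4 + 1 = 5 matching atoms.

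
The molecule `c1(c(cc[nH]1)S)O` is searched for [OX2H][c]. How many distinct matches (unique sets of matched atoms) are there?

1

[OX2H][c] is the SMARTS for a phenol: a hydroxyl oxygen attached to an aromatic carbon.
Exactly one fragment in the molecule meets all constraints, giving 1 match.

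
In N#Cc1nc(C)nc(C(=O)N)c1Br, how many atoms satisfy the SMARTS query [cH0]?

The query [cH0] means: aromatic carbon with no attached hydrogen (substituted or ring-fusion).
Check the 13 heavy atoms by environment: 2× n (aromatic, H0) → no; 4× c (aromatic, H0) → match; 2× C (H0) → no; 1× O (H0) → no; 1× N (H2) → no; 1× Br (H0) → no; 1× C (H3) → no; 1× N (H0) → no.
That gives 4 matching atoms.

4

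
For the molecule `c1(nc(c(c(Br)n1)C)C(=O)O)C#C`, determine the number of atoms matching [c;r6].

4

The query [c;r6] means: aromatic carbon that belongs to a six-membered ring.
Check the 13 heavy atoms by environment: 2× n (aromatic, in 6-ring) → no; 4× c (aromatic, in 6-ring) → match; 4× C (acyclic) → no; 1× Br (acyclic) → no; 2× O (acyclic) → no.
That gives 4 matching atoms.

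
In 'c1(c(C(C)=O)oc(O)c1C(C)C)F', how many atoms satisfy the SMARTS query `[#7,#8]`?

The query [#7,#8] means: nitrogen or oxygen (comma = OR).
Check the 13 heavy atoms by environment: 1× o (aromatic) → match; 4× c (aromatic) → no; 5× C → no; 1× F → no; 2× O → match.
Summing the matching environments: 1 + 2 = 3 matching atoms.

3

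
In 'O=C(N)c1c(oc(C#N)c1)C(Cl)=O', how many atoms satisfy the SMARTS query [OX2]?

0

Check the 13 heavy atoms by environment: 1× o (aromatic, X2) → no; 4× c (aromatic, X3) → no; 1× C (X2) → no; 1× N (X1) → no; 2× C (X3) → no; 2× O (X1) → no; 1× Cl (X1) → no; 1× N (X3) → no.
No environment satisfies the query, so 0 matching atoms.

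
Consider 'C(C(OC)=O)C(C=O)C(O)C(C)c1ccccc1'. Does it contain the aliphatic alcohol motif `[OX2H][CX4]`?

Yes

The pattern [OX2H][CX4] describes a hydroxyl oxygen bound to an sp3 (X4) carbon — an aliphatic alcohol.
The molecule carries a hydroxyl group (-OH), whose atoms satisfy every constraint of the query, so the pattern matches.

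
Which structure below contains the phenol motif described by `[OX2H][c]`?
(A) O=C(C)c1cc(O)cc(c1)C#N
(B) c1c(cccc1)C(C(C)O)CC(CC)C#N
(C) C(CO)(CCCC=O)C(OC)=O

A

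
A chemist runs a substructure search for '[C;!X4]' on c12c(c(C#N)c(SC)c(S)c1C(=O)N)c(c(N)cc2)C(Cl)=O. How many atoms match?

The query [C;!X4] means: aliphatic carbon that does not have four total connections.
Check the 22 heavy atoms by environment: 10× c (aromatic, X3) → no; 2× S (X2) → no; 1× C (X2) → match; 1× N (X1) → no; 2× C (X3) → match; 2× O (X1) → no; 2× N (X3) → no; 1× C (X4) → no; 1× Cl (X1) → no.
Summing the matching environments: 1 + 2 = 3 matching atoms.

3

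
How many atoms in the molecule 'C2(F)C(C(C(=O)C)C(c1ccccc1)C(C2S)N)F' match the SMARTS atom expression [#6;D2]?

5

The query [#6;D2] means: any carbon bonded to exactly two heavy atoms.
Check the 19 heavy atoms by environment: 7× C (D3) → no; 2× F (D1) → no; 1× N (D1) → no; 1× c (aromatic, D3) → no; 5× c (aromatic, D2) → match; 1× S (D1) → no; 1× O (D1) → no; 1× C (D1) → no.
That gives 5 matching atoms.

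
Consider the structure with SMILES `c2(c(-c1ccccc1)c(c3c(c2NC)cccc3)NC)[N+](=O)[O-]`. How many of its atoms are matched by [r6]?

16

Check the 23 heavy atoms by environment: 16× c (aromatic, in 6-ring) → match; 2× N (acyclic) → no; 2× C (acyclic) → no; 1× N (charge +1, acyclic) → no; 1× O (charge -1, acyclic) → no; 1× O (acyclic) → no.
That gives 16 matching atoms.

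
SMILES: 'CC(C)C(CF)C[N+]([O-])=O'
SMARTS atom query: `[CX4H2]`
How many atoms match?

The query [CX4H2] means: sp3 carbon (X4) with exactly two hydrogens.
Check the 10 heavy atoms by environment: 2× C (H2, X4) → match; 2× C (H1, X4) → no; 1× N (charge +1, H0, X3) → no; 1× O (charge -1, H0, X1) → no; 1× O (H0, X1) → no; 2× C (H3, X4) → no; 1× F (H0, X1) → no.
That gives 2 matching atoms.

2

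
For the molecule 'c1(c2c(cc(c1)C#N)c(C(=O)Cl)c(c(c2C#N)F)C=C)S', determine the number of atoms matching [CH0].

3

The query [CH0] means: aliphatic carbon with no attached hydrogen.
Check the 21 heavy atoms by environment: 8× c (aromatic, H0) → no; 2× c (aromatic, H1) → no; 1× F (H0) → no; 1× S (H1) → no; 3× C (H0) → match; 1× O (H0) → no; 1× Cl (H0) → no; 1× C (H1) → no; 1× C (H2) → no; 2× N (H0) → no.
That gives 3 matching atoms.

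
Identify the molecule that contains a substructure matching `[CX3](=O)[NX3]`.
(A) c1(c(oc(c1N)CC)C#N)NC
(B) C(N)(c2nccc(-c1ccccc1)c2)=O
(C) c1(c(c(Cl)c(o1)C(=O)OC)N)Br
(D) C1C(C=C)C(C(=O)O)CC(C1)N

B

[CX3](=O)[NX3] describes a carbonyl carbon bonded to a trivalent nitrogen (an amide).
(A) has a primary amino group (-NH2) but the -NH2 is not attached to a carbonyl carbon.
(B) contains a primary amide (-C(=O)NH2), which satisfies every atom and bond constraint.
(C) has a primary amino group (-NH2) but the -NH2 is not attached to a carbonyl carbon.
(D) has a carboxylic acid group (-C(=O)OH) but the carbonyl is bonded to O, not to an NX3 nitrogen.
So the answer is (B).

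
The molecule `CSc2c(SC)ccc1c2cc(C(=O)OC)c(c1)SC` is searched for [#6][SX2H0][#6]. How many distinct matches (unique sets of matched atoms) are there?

[#6][SX2H0][#6] is the SMARTS for a thioether: an aliphatic sulfur bridging two carbons with no H on the sulfur.
The molecule carries 3 separate instances of a methylthio ether (-SCH3) meeting every constraint; each maps to a distinct set of atoms, giving 3 matches.

3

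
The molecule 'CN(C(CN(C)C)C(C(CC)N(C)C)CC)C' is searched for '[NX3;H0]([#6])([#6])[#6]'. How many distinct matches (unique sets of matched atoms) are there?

[NX3;H0]([#6])([#6])[#6] is the SMARTS for a tertiary amine: a trivalent nitrogen with no H, bonded to three carbons.
The molecule carries 3 separate instances of a dimethylamino group (-N(CH3)2) meeting every constraint; each maps to a distinct set of atoms, giving 3 matches.

3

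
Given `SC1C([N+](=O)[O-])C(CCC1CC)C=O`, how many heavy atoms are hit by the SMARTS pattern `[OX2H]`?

0

The query [OX2H] means: aliphatic oxygen with two connections, one of which is H — an -OH oxygen.
Check the 14 heavy atoms by environment: 4× C (H1, X4) → no; 3× C (H2, X4) → no; 1× C (H1, X3) → no; 2× O (H0, X1) → no; 1× C (H3, X4) → no; 1× S (H1, X2) → no; 1× N (charge +1, H0, X3) → no; 1× O (charge -1, H0, X1) → no.
No environment satisfies the query, so 0 matching atoms.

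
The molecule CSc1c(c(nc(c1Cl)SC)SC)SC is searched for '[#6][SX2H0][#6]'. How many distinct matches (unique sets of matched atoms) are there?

4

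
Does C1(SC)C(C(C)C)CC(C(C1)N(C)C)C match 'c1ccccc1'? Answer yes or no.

No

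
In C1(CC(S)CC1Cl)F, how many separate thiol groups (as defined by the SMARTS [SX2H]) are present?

1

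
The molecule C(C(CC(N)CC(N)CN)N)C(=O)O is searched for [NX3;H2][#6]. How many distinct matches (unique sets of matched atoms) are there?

[NX3;H2][#6] is the SMARTS for a primary amine: a trivalent nitrogen with two H attached to carbon.
The molecule carries 4 separate instances of a primary amino group (-NH2) meeting every constraint; each maps to a distinct set of atoms, giving 4 matches.

4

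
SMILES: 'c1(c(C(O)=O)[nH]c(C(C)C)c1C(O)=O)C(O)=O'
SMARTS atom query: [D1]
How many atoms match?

8

The query [D1] means: atom with exactly one heavy-atom neighbour (degree 1).
Check the 17 heavy atoms by environment: 1× n (aromatic, D2) → no; 4× c (aromatic, D3) → no; 4× C (D3) → no; 6× O (D1) → match; 2× C (D1) → match.
Summing the matching environments: 6 + 2 = 8 matching atoms.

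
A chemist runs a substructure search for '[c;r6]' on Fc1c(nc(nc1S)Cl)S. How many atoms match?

Check the 10 heavy atoms by environment: 2× n (aromatic, in 6-ring) → no; 4× c (aromatic, in 6-ring) → match; 2× S (acyclic) → no; 1× F (acyclic) → no; 1× Cl (acyclic) → no.
That gives 4 matching atoms.

4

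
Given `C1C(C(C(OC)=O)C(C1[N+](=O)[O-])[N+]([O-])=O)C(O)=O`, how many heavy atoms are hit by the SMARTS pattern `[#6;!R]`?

3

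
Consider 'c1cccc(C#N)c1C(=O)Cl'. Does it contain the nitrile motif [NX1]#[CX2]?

The pattern [NX1]#[CX2] describes a nitrogen triple-bonded to a two-connected carbon — a nitrile.
The molecule carries a nitrile (-C#N), whose atoms satisfy every constraint of the query, so the pattern matches.

Yes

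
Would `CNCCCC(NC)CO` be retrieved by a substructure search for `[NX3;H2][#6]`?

No

The pattern [NX3;H2][#6] describes a trivalent nitrogen with two H attached to carbon — a primary amine.
The closest candidate here is an N-methylamino group (-NHCH3), but the nitrogen bears two carbons and only one H (H1), not H2. No other fragment satisfies the full query, so there is no match.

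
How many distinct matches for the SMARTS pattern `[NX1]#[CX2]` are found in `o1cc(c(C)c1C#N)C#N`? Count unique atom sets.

2

[NX1]#[CX2] is the SMARTS for a nitrile: a nitrogen triple-bonded to a two-connected carbon.
The molecule carries 2 separate instances of a nitrile (-C#N) meeting every constraint; each maps to a distinct set of atoms, giving 2 matches.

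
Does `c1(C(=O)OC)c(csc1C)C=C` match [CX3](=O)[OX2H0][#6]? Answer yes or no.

The pattern [CX3](=O)[OX2H0][#6] describes a carbonyl carbon bonded to an oxygen that is itself bonded to carbon (no H on that O) — an ester.
The molecule carries a methyl-ester group (-C(=O)OCH3), whose atoms satisfy every constraint of the query, so the pattern matches.

Yes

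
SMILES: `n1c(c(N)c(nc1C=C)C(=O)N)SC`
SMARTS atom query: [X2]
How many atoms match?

The query [X2] means: any atom with exactly two total connections (bonds + H).
Check the 14 heavy atoms by environment: 2× n (aromatic, X2) → match; 4× c (aromatic, X3) → no; 3× C (X3) → no; 1× O (X1) → no; 2× N (X3) → no; 1× S (X2) → match; 1× C (X4) → no.
Summing the matching environments: 2 + 1 = 3 matching atoms.

3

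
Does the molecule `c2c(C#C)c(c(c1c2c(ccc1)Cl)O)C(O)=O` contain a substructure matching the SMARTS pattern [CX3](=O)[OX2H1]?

The pattern [CX3](=O)[OX2H1] describes an sp2 carbon double-bonded to O and single-bonded to an -OH oxygen — a carboxylic acid.
The molecule carries a carboxylic acid group (-C(=O)OH), whose atoms satisfy every constraint of the query, so the pattern matches.

Yes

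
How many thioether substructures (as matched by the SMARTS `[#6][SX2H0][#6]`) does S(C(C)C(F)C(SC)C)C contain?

[#6][SX2H0][#6] is the SMARTS for a thioether: an aliphatic sulfur bridging two carbons with no H on the sulfur.
The molecule carries 2 separate instances of a methylthio ether (-SCH3) meeting every constraint; each maps to a distinct set of atoms, giving 2 matches.

2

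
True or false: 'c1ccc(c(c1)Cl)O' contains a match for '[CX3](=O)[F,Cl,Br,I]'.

False

The pattern [CX3](=O)[F,Cl,Br,I] describes a carbonyl carbon bonded to a halogen — an acyl halide.
The closest candidate here is a chloro substituent, but the Cl is not on a carbonyl carbon. No other fragment satisfies the full query, so there is no match.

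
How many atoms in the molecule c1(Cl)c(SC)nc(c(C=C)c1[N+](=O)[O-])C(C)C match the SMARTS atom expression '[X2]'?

2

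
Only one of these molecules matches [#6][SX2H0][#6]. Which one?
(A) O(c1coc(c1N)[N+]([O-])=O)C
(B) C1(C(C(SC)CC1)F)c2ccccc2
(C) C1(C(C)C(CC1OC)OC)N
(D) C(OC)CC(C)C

[#6][SX2H0][#6] describes an aliphatic sulfur bridging two carbons with no H on the sulfur (a thioether).
(A) has a methoxy ether (-OCH3) but the bridging atom is O, not S.
(B) contains a methylthio ether (-SCH3), which satisfies every atom and bond constraint.
(C) has a methoxy ether (-OCH3) but the bridging atom is O, not S.
(D) has a methoxy ether (-OCH3) but the bridging atom is O, not S.
So the answer is (B).

B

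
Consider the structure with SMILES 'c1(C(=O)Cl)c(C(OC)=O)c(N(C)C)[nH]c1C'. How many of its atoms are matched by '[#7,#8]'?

5

The query [#7,#8] means: nitrogen or oxygen (comma = OR).
Check the 16 heavy atoms by environment: 1× n (aromatic) → match; 4× c (aromatic) → no; 6× C → no; 3× O → match; 1× Cl → no; 1× N → match.
Summing the matching environments: 1 + 3 + 1 = 5 matching atoms.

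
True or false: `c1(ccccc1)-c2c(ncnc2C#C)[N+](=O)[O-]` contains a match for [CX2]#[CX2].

True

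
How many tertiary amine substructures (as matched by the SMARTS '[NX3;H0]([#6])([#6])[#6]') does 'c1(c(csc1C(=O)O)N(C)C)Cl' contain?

1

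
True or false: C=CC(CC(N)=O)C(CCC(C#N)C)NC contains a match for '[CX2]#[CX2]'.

The pattern [CX2]#[CX2] describes a carbon-carbon triple bond — an alkyne.
The closest candidate here is a nitrile (-C#N), but the triple bond is C#N, not C#C. No other fragment satisfies the full query, so there is no match.

False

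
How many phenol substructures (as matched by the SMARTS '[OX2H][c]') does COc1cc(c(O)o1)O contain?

2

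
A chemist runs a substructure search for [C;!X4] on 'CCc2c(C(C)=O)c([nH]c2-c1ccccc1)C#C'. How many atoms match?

3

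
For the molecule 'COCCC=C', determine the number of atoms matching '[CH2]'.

3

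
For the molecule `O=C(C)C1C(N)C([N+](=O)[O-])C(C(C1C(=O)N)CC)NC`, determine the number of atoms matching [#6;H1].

Check the 20 heavy atoms by environment: 6× C (H1) → match; 1× N (H1) → no; 3× C (H3) → no; 2× C (H0) → no; 3× O (H0) → no; 2× N (H2) → no; 1× C (H2) → no; 1× N (charge +1, H0) → no; 1× O (charge -1, H0) → no.
That gives 6 matching atoms.

6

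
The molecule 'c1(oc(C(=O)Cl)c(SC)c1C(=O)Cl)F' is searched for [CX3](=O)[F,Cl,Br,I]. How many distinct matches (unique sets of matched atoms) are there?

2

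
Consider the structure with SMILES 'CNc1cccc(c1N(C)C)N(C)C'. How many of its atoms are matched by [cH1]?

Check the 14 heavy atoms by environment: 3× c (aromatic, H0) → no; 3× c (aromatic, H1) → match; 2× N (H0) → no; 5× C (H3) → no; 1× N (H1) → no.
That gives 3 matching atoms.

3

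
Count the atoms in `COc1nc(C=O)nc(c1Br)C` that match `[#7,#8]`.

4

Check the 12 heavy atoms by environment: 2× n (aromatic) → match; 4× c (aromatic) → no; 1× Br → no; 3× C → no; 2× O → match.
Summing the matching environments: 2 + 2 = 4 matching atoms.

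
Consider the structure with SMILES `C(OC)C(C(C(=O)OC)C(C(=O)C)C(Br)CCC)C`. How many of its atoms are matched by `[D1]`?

Check the 19 heavy atoms by environment: 3× C (D2) → no; 6× C (D3) → no; 2× O (D1) → match; 5× C (D1) → match; 2× O (D2) → no; 1× Br (D1) → match.
Summing the matching environments: 2 + 5 + 1 = 8 matching atoms.

8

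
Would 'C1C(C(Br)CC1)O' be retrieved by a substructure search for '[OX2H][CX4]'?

The pattern [OX2H][CX4] describes a hydroxyl oxygen bound to an sp3 (X4) carbon — an aliphatic alcohol.
The molecule carries a hydroxyl group (-OH), whose atoms satisfy every constraint of the query, so the pattern matches.

Yes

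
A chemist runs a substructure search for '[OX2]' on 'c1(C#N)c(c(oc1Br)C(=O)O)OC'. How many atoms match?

2

The query [OX2] means: aliphatic oxygen with two total connections — ether, hydroxyl, or ester single-bond O.
Check the 13 heavy atoms by environment: 1× o (aromatic, X2) → no; 4× c (aromatic, X3) → no; 2× O (X2) → match; 1× C (X4) → no; 1× Br (X1) → no; 1× C (X2) → no; 1× N (X1) → no; 1× C (X3) → no; 1× O (X1) → no.
That gives 2 matching atoms.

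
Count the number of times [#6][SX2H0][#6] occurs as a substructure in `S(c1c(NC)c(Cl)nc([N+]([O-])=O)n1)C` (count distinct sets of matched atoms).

1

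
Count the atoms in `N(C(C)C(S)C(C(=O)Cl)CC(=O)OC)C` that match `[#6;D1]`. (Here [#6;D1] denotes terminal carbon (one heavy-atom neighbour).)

The query [#6;D1] means: carbon bonded to exactly one heavy atom.
Check the 15 heavy atoms by environment: 1× C (D2) → no; 5× C (D3) → no; 3× C (D1) → match; 2× O (D1) → no; 1× O (D2) → no; 1× Cl (D1) → no; 1× S (D1) → no; 1× N (D2) → no.
That gives 3 matching atoms.

3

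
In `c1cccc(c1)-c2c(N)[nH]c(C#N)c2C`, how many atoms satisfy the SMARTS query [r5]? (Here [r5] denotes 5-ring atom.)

The query [r5] means: r5 matches atoms in a five-membered ring.
Check the 15 heavy atoms by environment: 1× n (aromatic, in 5-ring) → match; 4× c (aromatic, in 5-ring) → match; 2× C (acyclic) → no; 6× c (aromatic, in 6-ring) → no; 2× N (acyclic) → no.
Summing the matching environments: 1 + 4 = 5 matching atoms.

5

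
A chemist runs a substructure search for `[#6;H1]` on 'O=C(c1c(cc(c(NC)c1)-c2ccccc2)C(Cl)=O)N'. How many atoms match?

The query [#6;H1] means: any carbon bearing exactly one hydrogen.
Check the 20 heavy atoms by environment: 5× c (aromatic, H0) → no; 7× c (aromatic, H1) → match; 2× C (H0) → no; 2× O (H0) → no; 1× Cl (H0) → no; 1× N (H2) → no; 1× N (H1) → no; 1× C (H3) → no.
That gives 7 matching atoms.

7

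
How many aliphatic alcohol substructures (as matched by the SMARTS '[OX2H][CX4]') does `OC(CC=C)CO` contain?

[OX2H][CX4] is the SMARTS for an aliphatic alcohol: a hydroxyl oxygen bound to an sp3 (X4) carbon.
The molecule carries 2 separate instances of a hydroxyl group (-OH) meeting every constraint; each maps to a distinct set of atoms, giving 2 matches.

2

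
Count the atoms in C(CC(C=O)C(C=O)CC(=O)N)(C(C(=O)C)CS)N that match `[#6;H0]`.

2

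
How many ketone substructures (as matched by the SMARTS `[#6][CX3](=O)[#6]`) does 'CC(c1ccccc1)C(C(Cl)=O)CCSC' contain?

0

[#6][CX3](=O)[#6] is the SMARTS for a ketone: a carbonyl carbon (no H) flanked by two carbons.
No fragment in the molecule satisfies every constraint, giving 0 matches.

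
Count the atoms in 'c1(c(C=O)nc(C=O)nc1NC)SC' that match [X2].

Check the 14 heavy atoms by environment: 2× n (aromatic, X2) → match; 4× c (aromatic, X3) → no; 2× C (X3) → no; 2× O (X1) → no; 1× N (X3) → no; 2× C (X4) → no; 1× S (X2) → match.
Summing the matching environments: 2 + 1 = 3 matching atoms.

3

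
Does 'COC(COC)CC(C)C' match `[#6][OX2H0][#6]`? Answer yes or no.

Yes

The pattern [#6][OX2H0][#6] describes an aliphatic oxygen bridging two carbons with no H on the oxygen — an ether.
The molecule carries a methoxy ether (-OCH3), whose atoms satisfy every constraint of the query, so the pattern matches.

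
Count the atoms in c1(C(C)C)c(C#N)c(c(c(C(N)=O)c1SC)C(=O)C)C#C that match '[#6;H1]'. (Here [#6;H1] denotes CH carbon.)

2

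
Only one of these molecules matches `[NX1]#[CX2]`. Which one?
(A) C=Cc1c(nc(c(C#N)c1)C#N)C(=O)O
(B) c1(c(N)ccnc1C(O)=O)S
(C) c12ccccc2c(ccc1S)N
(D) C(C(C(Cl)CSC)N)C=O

[NX1]#[CX2] describes a nitrogen triple-bonded to a two-connected carbon (a nitrile).
(A) contains a nitrile (-C#N), which satisfies every atom and bond constraint.
(B) has a primary amino group (-NH2) but the nitrogen is NX3 (three connections), not NX1 triple-bonded.
(C) has a primary amino group (-NH2) but the nitrogen is NX3 (three connections), not NX1 triple-bonded.
(D) has a primary amino group (-NH2) but the nitrogen is NX3 (three connections), not NX1 triple-bonded.
So the answer is (A).

A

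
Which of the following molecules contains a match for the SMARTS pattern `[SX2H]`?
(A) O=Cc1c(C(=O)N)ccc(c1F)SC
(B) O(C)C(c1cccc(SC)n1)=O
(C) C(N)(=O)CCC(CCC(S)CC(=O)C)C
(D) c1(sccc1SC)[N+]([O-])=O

[SX2H] describes an aliphatic sulfur with two connections, one being H (a thiol).
(A) has a methylthio ether (-SCH3) but the sulfur has H0 (bonded to two carbons), not H1.
(B) has a methylthio ether (-SCH3) but the sulfur has H0 (bonded to two carbons), not H1.
(C) contains a thiol (-SH), which satisfies every atom and bond constraint.
(D) has a methylthio ether (-SCH3) but the sulfur has H0 (bonded to two carbons), not H1.
So the answer is (C).

C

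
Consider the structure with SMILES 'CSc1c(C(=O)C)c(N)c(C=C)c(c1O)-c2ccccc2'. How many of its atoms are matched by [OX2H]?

1

Check the 21 heavy atoms by environment: 7× c (aromatic, H0, X3) → no; 1× S (H0, X2) → no; 2× C (H3, X4) → no; 1× N (H2, X3) → no; 5× c (aromatic, H1, X3) → no; 1× O (H1, X2) → match; 1× C (H1, X3) → no; 1× C (H2, X3) → no; 1× C (H0, X3) → no; 1× O (H0, X1) → no.
That gives 1 matching atom.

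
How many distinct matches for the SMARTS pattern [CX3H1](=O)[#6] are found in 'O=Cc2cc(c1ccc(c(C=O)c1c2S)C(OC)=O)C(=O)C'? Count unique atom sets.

[CX3H1](=O)[#6] is the SMARTS for an aldehyde: an sp2 carbon with one H, double-bonded to O and single-bonded to carbon.
The molecule carries 2 separate instances of an aldehyde (-CHO) meeting every constraint; each maps to a distinct set of atoms, giving 2 matches.

2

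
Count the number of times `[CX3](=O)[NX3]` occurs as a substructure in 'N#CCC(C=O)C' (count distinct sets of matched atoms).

0

[CX3](=O)[NX3] is the SMARTS for an amide: a carbonyl carbon bonded to a trivalent nitrogen.
The molecule has a nitrile (-C#N), but the nitrile N is NX1 (triple-bonded), not NX3; nothing else fits, so there are 0 matches.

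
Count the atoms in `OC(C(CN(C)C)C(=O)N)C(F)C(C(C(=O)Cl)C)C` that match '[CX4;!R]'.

Check the 19 heavy atoms by environment: 10× C (X4, acyclic) → match; 2× C (X3, acyclic) → no; 2× O (X1, acyclic) → no; 1× Cl (X1, acyclic) → no; 1× O (X2, acyclic) → no; 2× N (X3, acyclic) → no; 1× F (X1, acyclic) → no.
That gives 10 matching atoms.

10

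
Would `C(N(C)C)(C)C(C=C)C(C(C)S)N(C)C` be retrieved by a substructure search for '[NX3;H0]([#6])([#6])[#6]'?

Yes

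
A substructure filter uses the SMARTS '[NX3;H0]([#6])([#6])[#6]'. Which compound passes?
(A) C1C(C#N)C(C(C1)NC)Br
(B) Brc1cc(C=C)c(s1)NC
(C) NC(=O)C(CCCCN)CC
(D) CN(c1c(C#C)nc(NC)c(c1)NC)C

[NX3;H0]([#6])([#6])[#6] describes a trivalent nitrogen with no H, bonded to three carbons (a tertiary amine).
(A) has an N-methylamino group (-NHCH3) but the nitrogen still has one H (H1), not H0.
(B) has an N-methylamino group (-NHCH3) but the nitrogen still has one H (H1), not H0.
(C) has a primary amino group (-NH2) but the nitrogen has H2, not H0 with three carbons.
(D) contains a dimethylamino group (-N(CH3)2), which satisfies every atom and bond constraint.
So the answer is (D).

D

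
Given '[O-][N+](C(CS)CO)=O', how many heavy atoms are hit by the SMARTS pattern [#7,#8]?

4

The query [#7,#8] means: nitrogen or oxygen (comma = OR).
Check the 8 heavy atoms by environment: 3× C → no; 1× S → no; 2× O → match; 1× N (charge +1) → match; 1× O (charge -1) → match.
Summing the matching environments: 2 + 1 + 1 = 4 matching atoms.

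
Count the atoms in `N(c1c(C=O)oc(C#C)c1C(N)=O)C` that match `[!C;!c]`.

5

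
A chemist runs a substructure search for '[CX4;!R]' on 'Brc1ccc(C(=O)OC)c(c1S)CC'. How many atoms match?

The query [CX4;!R] means: aliphatic carbon with four total connections, not in a ring.
Check the 14 heavy atoms by environment: 6× c (aromatic, X3, in 6-ring) → no; 1× S (X2, acyclic) → no; 3× C (X4, acyclic) → match; 1× C (X3, acyclic) → no; 1× O (X1, acyclic) → no; 1× O (X2, acyclic) → no; 1× Br (X1, acyclic) → no.
That gives 3 matching atoms.

3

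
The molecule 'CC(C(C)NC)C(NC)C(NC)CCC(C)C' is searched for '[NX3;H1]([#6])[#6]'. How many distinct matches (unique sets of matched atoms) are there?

[NX3;H1]([#6])[#6] is the SMARTS for a secondary amine: a trivalent nitrogen with one H, bonded to two carbons.
The molecule carries 3 separate instances of an N-methylamino group (-NHCH3) meeting every constraint; each maps to a distinct set of atoms, giving 3 matches.

3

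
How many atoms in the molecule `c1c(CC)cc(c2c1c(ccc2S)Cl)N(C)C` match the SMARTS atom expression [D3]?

7

The query [D3] means: atom with exactly three heavy-atom neighbours.
Check the 17 heavy atoms by environment: 6× c (aromatic, D3) → match; 4× c (aromatic, D2) → no; 1× S (D1) → no; 1× Cl (D1) → no; 1× C (D2) → no; 3× C (D1) → no; 1× N (D3) → match.
Summing the matching environments: 6 + 1 = 7 matching atoms.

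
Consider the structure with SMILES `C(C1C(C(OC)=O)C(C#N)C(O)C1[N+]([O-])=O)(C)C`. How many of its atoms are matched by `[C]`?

11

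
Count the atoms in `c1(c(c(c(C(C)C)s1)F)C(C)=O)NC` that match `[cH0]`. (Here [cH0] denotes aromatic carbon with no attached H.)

4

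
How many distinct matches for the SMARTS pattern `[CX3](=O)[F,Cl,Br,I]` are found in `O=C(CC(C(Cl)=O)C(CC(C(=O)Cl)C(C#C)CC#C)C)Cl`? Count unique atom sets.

3

[CX3](=O)[F,Cl,Br,I] is the SMARTS for an acyl halide: a carbonyl carbon bonded to a halogen.
The molecule carries 3 separate instances of an acyl chloride (-C(=O)Cl) meeting every constraint; each maps to a distinct set of atoms, giving 3 matches.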